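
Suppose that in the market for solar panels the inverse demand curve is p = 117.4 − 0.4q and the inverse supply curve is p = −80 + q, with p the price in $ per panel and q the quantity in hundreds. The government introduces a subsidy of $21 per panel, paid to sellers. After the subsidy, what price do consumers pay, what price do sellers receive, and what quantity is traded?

Rewrite in direct form: qd = 293.5 − 2.5p and qs = p + 80.
Before the subsidy: set 293.5 − 2.5p = p + 80 → p* = $61, q* = 141.
With a per-unit subsidy paid to sellers, each receives p + 21 per unit sold, so supply becomes qs = (p + 21) + 80.
New equilibrium: consumers pay $55, sellers receive $76, q = 156. (Wedge: pb − ps = −21.)

Consumers pay $55; sellers receive $76; quantity = 156.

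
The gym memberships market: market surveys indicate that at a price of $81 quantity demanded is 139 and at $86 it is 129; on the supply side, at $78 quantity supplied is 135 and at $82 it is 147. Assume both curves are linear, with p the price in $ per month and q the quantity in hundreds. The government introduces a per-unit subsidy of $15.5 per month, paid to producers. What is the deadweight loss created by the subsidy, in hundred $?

Demand slope: (129 − 139)/(86 − 81) = -2, so qd = 301 − 2p.
Supply slope: (147 − 135)/(82 − 78) = 3, so qs = 3p − 99.
Before the subsidy: set 301 − 2p = 3p − 99 → p* = $80, q* = 141.
With a per-unit subsidy paid to producers, each receives p + 15.5 per unit sold, so supply becomes qs = 3(p + 15.5) − 99.
Solving gives q = 159.6 with buyers paying $70.7 and producers receiving $86.2 (the $15.5 wedge).
Quantity rises by |ΔQ| = |141 − 159.6| = 18.6.
DWL = ½ · t · |ΔQ| = ½ · 15.5 · 18.6 = $144.15.

Deadweight loss = $144.15 hundred.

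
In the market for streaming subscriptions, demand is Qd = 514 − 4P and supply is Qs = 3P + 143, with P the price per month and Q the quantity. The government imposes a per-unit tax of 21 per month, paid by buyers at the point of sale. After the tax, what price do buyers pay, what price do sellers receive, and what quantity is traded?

Before the tax: set 514 − 4P = 3P + 143 → P* = 53, Q* = 302.
With the tax collected from buyers, demand (in seller-price terms) shifts: Qd = 514 − 4(P + 21).
Solving gives Q = 266 with buyers paying 62 and sellers receiving 41 (the 21 wedge).
The less price-elastic side of the market bears the larger share of a per-unit tax.

Buyers pay 62; sellers receive 41; quantity = 266.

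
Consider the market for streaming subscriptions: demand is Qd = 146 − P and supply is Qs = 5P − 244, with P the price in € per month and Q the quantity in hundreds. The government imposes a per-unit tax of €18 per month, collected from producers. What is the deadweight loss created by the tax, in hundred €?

Before the tax: set 146 − P = 5P − 244 → P* = €65, Q* = 81.
With the tax collected from producers, supply shifts: Qs = 5(P − 18) − 244.
New equilibrium: consumers pay €80, producers receive €62, Q = 66. (Wedge: Pb − Ps = 18.)
Quantity falls by |ΔQ| = |81 − 66| = 15.
DWL = ½ · t · |ΔQ| = ½ · 18 · 15 = €135.

Deadweight loss = €135 hundred.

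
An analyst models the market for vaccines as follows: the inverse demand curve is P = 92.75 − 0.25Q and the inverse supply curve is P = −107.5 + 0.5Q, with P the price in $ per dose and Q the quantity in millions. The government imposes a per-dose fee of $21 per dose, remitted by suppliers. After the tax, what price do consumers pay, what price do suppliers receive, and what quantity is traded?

Rewrite in direct form: Qd = 371 − 4P and Qs = 2P + 215.
Before the tax: set 371 − 4P = 2P + 215 → P* = $26, Q* = 267.
With the tax collected from suppliers, supply shifts: Qs = 2(P − 21) + 215.
Solving gives Q = 239 with consumers paying $33 and suppliers receiving $12 (the $21 wedge).
The less price-elastic side of the market bears the larger share of a per-unit tax.

Consumers pay $33; suppliers receive $12; quantity = 239.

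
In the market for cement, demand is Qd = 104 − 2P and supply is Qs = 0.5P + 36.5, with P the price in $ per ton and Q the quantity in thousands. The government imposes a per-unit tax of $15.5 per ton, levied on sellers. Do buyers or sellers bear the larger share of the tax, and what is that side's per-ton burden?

Before the tax: set 104 − 2P = 0.5P + 36.5 → P* = $27, Q* = 50.
With the tax collected from sellers, supply shifts: Qs = 0.5(P − 15.5) + 36.5.
New equilibrium: buyers pay $30.1, sellers receive $14.6, Q = 43.8. (Wedge: Pb − Ps = 15.5.)
Per-ton burden: buyers $3.1, sellers $12.4.
Sellers take the larger share because supply is less price-elastic here (demand slope 2 vs supply slope 0.5).
The less price-elastic side of the market bears the larger share of a per-unit tax.

Sellers bear the larger share: $12.4 per ton.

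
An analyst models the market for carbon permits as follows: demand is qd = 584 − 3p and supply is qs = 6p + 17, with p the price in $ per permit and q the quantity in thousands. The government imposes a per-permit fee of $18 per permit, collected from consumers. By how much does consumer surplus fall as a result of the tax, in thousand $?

Consumer surplus falls by $4524 thousand.

Without the tax, 584 − 3p = 6p + 17 gives 9p = 567, so p* = $63 and q* = 395.
With the tax collected from consumers, demand (in seller-price terms) shifts: qd = 584 − 3(p + 18).
Solving gives q = 359 with consumers paying $75 and suppliers receiving $57 (the $18 wedge).
ΔCS is the trapezoid between Q = 359 and Q = 395 of height $12: ½ · (395 + 359) · 12 = $4524.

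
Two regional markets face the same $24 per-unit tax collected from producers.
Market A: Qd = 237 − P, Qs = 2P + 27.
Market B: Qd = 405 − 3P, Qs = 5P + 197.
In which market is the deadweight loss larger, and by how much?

Market A: pre-tax P* = $70, Q* = 167; post-tax Q = 151; deadweight loss = $192.
Market B: pre-tax P* = $26, Q* = 327; post-tax Q = 282; deadweight loss = $540.
Difference: $192 vs $540 → market B is larger by $348.

Market B, by $348.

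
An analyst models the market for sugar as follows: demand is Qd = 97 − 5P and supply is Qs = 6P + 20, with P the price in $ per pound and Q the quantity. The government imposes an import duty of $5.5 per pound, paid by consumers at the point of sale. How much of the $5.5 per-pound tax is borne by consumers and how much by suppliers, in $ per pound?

Consumers bear $3 per pound; suppliers bear $2.5 per pound.

Without the tax, 97 − 5P = 6P + 20 gives 11P = 77, so P* = $7 and Q* = 62.
With the tax collected from consumers, demand (in seller-price terms) shifts: Qd = 97 − 5(P + 5.5).
Solving gives Q = 47 with consumers paying $10 and suppliers receiving $4.5 (the $5.5 wedge).
Burden on consumers: $3; on suppliers: $2.5. (They sum to $5.5.)
The less price-elastic side of the market bears the larger share of a per-unit tax.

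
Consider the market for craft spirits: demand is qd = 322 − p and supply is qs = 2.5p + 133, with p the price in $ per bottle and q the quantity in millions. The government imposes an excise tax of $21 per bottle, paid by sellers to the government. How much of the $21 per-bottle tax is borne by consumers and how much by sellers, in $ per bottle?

Consumers bear $15 per bottle; sellers bear $6 per bottle.

Without the tax, 322 − p = 2.5p + 133 gives 3.5p = 189, so p* = $54 and q* = 268.
With the tax collected from sellers, supply shifts: qs = 2.5(p − 21) + 133.
New equilibrium: consumers pay $69, sellers receive $48, q = 253. (Wedge: pb − ps = 21.)
Burden on consumers: $15; on sellers: $6. (They sum to $21.)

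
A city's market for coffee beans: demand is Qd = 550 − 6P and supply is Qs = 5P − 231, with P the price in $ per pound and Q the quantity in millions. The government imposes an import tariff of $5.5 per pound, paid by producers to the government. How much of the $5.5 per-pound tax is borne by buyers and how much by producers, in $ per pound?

Without the tax, 550 − 6P = 5P − 231 gives 11P = 781, so P* = $71 and Q* = 124.
With the tax collected from producers, supply shifts: Qs = 5(P − 5.5) − 231.
Solving gives Q = 109 with buyers paying $73.5 and producers receiving $68 (the $5.5 wedge).
Burden on buyers: $2.5; on producers: $3. (They sum to $5.5.)

Buyers bear $2.5 per pound; producers bear $3 per pound.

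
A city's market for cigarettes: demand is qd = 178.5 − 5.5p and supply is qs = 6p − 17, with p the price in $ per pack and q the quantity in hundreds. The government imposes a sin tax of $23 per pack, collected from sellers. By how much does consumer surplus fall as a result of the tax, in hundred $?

Consumer surplus falls by $624 hundred.

Without the tax, 178.5 − 5.5p = 6p − 17 gives 11.5p = 195.5, so p* = $17 and q* = 85.
With the tax collected from sellers, supply shifts: qs = 6(p − 23) − 17.
Solving gives q = 19 with buyers paying $29 and sellers receiving $6 (the $23 wedge).
ΔCS is the trapezoid between Q = 19 and Q = 85 of height $12: ½ · (85 + 19) · 12 = $624.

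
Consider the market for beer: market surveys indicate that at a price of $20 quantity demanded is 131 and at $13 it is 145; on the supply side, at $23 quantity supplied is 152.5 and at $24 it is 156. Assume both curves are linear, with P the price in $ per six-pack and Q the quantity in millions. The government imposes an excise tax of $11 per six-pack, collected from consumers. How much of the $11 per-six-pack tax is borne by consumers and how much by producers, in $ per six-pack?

Consumers bear $7 per six-pack; producers bear $4 per six-pack.

Demand slope: (145 − 131)/(13 − 20) = -2, so Qd = 171 − 2P.
Supply slope: (156 − 152.5)/(24 − 23) = 3.5, so Qs = 3.5P + 72.
Before the tax: set 171 − 2P = 3.5P + 72 → P* = $18, Q* = 135.
With the tax collected from consumers, demand (in seller-price terms) shifts: Qd = 171 − 2(P + 11).
New equilibrium: consumers pay $25, producers receive $14, Q = 121. (Wedge: Pb − Ps = 11.)
Burden on consumers: $7; on producers: $4. (They sum to $11.)
The less price-elastic side of the market bears the larger share of a per-unit tax.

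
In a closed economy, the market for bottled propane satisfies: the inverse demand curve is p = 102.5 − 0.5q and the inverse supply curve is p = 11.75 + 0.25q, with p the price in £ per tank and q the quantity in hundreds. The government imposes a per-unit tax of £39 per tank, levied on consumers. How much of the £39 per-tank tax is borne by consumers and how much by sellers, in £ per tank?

Inverting to q(p) form: qd = 205 − 2p; qs = 4p − 47.
Before the tax: set 205 − 2p = 4p − 47 → p* = £42, q* = 121.
With the tax collected from consumers, demand (in seller-price terms) shifts: qd = 205 − 2(p + 39).
Solving gives q = 69 with consumers paying £68 and sellers receiving £29 (the £39 wedge).
Burden on consumers: £26; on sellers: £13. (They sum to £39.)
The less price-elastic side of the market bears the larger share of a per-unit tax.

Consumers bear £26 per tank; sellers bear £13 per tank.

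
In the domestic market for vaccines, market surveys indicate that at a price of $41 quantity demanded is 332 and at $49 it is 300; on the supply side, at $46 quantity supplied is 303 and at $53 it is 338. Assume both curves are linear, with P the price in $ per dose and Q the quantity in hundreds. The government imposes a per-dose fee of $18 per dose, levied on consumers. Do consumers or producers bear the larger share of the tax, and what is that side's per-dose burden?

Consumers bear the larger share: $10 per dose.

Demand slope: (300 − 332)/(49 − 41) = -4, so Qd = 496 − 4P.
Supply slope: (338 − 303)/(53 − 46) = 5, so Qs = 5P + 73.
Without the tax, 496 − 4P = 5P + 73 gives 9P = 423, so P* = $47 and Q* = 308.
With the tax collected from consumers, demand (in seller-price terms) shifts: Qd = 496 − 4(P + 18).
New equilibrium: consumers pay $57, producers receive $39, Q = 268. (Wedge: Pb − Ps = 18.)
Per-dose burden: consumers $10, producers $8.
Consumers take the larger share because demand is less price-elastic here (demand slope 4 vs supply slope 5).
The less price-elastic side of the market bears the larger share of a per-unit tax.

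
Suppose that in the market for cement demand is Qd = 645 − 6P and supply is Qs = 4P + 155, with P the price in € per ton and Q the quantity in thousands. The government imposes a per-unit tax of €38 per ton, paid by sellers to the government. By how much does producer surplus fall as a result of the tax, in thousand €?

Without the tax, 645 − 6P = 4P + 155 gives 10P = 490, so P* = €49 and Q* = 351.
With the tax collected from sellers, supply shifts: Qs = 4(P − 38) + 155.
Solving gives Q = 259.8 with consumers paying €64.2 and sellers receiving €26.2 (the €38 wedge).
ΔPS is the trapezoid between Q = 259.8 and Q = 351 of height €22.8: ½ · (351 + 259.8) · 22.8 = €6963.12.

Producer surplus falls by €6963.12 thousand.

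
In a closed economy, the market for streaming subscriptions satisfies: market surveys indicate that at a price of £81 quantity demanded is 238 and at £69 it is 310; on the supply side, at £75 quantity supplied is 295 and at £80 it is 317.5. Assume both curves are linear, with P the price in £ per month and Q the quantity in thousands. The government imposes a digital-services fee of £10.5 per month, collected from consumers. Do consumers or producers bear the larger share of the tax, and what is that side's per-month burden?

Demand slope: (310 − 238)/(69 − 81) = -6, so Qd = 724 − 6P.
Supply slope: (317.5 − 295)/(80 − 75) = 4.5, so Qs = 4.5P − 42.5.
Without the tax, 724 − 6P = 4.5P − 42.5 gives 10.5P = 766.5, so P* = £73 and Q* = 286.
With the tax collected from consumers, demand (in seller-price terms) shifts: Qd = 724 − 6(P + 10.5).
New equilibrium: consumers pay £77.5, producers receive £67, Q = 259. (Wedge: Pb − Ps = 10.5.)
Per-month burden: consumers £4.5, producers £6.
Producers take the larger share because supply is less price-elastic here (demand slope 6 vs supply slope 4.5).
The less price-elastic side of the market bears the larger share of a per-unit tax.

Producers bear the larger share: £6 per month.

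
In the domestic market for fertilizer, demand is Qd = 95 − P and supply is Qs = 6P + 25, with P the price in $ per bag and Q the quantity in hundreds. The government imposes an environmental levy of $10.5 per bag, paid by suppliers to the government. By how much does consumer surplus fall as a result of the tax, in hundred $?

Without the tax, 95 − P = 6P + 25 gives 7P = 70, so P* = $10 and Q* = 85.
With the tax collected from suppliers, supply shifts: Qs = 6(P − 10.5) + 25.
New equilibrium: consumers pay $19, suppliers receive $8.5, Q = 76. (Wedge: Pb − Ps = 10.5.)
ΔCS is the trapezoid between Q = 76 and Q = 85 of height $9: ½ · (85 + 76) · 9 = $724.5.

Consumer surplus falls by $724.5 hundred.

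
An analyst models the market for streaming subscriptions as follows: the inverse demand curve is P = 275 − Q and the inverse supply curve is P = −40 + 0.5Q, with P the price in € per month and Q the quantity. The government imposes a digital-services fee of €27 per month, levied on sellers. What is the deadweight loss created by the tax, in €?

Rewrite in direct form: Qd = 275 − P and Qs = 2P + 80.
Before the tax: set 275 − P = 2P + 80 → P* = €65, Q* = 210.
With the tax collected from sellers, supply shifts: Qs = 2(P − 27) + 80.
Solving gives Q = 192 with consumers paying €83 and sellers receiving €56 (the €27 wedge).
Quantity falls by |ΔQ| = |210 − 192| = 18.
DWL = ½ · t · |ΔQ| = ½ · 27 · 18 = €243.

Deadweight loss = €243.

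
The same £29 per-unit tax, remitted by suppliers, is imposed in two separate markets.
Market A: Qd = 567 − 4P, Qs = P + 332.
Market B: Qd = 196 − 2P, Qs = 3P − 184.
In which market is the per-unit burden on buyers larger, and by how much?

Market A: pre-tax P* = £47, Q* = 379; post-tax Q = 355.8; per-unit burden on buyers = £5.8.
Market B: pre-tax P* = £76, Q* = 44; post-tax Q = 9.2; per-unit burden on buyers = £17.4.
Difference: £5.8 vs £17.4 → market B is larger by £11.6.

Market B, by £11.6.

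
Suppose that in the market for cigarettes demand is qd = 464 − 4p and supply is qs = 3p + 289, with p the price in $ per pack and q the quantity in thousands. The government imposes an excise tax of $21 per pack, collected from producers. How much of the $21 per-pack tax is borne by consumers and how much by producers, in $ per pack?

Consumers bear $9 per pack; producers bear $12 per pack.

Without the tax, 464 − 4p = 3p + 289 gives 7p = 175, so p* = $25 and q* = 364.
With the tax collected from producers, supply shifts: qs = 3(p − 21) + 289.
Solving gives q = 328 with consumers paying $34 and producers receiving $13 (the $21 wedge).
Burden on consumers: $9; on producers: $12. (They sum to $21.)
The less price-elastic side of the market bears the larger share of a per-unit tax.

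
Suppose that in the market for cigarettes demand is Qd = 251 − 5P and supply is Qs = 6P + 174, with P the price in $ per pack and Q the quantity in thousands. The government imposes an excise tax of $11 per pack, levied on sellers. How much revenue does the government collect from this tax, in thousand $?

Tax revenue = $2046 thousand.

Before the tax: set 251 − 5P = 6P + 174 → P* = $7, Q* = 216.
With the tax collected from sellers, supply shifts: Qs = 6(P − 11) + 174.
Solving gives Q = 186 with consumers paying $13 and sellers receiving $2 (the $11 wedge).
Revenue = t · Q = 11 · 186 = $2046.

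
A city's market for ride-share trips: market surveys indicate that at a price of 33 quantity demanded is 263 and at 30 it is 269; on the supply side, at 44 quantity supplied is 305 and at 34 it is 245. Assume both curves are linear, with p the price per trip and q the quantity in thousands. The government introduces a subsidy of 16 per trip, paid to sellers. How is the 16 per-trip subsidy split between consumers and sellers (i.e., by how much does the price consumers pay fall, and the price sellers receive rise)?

Consumers gain 12 per trip; sellers gain 4 per trip.

Demand slope: (269 − 263)/(30 − 33) = -2, so qd = 329 − 2p.
Supply slope: (245 − 305)/(34 − 44) = 6, so qs = 6p + 41.
Without the subsidy, 329 − 2p = 6p + 41 gives 8p = 288, so p* = 36 and q* = 257.
With a per-unit subsidy paid to sellers, each receives p + 16 per unit sold, so supply becomes qs = 6(p + 16) + 41.
New equilibrium: consumers pay 24, sellers receive 40, q = 281. (Wedge: pb − ps = −16.)
Gain to consumers: 12; to sellers: 4. (They sum to 16.)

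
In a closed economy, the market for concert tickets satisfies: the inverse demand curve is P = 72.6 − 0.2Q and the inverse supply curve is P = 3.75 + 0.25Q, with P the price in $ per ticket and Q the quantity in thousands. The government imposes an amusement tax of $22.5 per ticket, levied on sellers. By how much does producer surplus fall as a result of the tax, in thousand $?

Inverting to Q(P) form: Qd = 363 − 5P; Qs = 4P − 15.
Without the tax, 363 − 5P = 4P − 15 gives 9P = 378, so P* = $42 and Q* = 153.
With the tax collected from sellers, supply shifts: Qs = 4(P − 22.5) − 15.
New equilibrium: buyers pay $52, sellers receive $29.5, Q = 103. (Wedge: Pb − Ps = 22.5.)
ΔPS is the trapezoid between Q = 103 and Q = 153 of height $12.5: ½ · (153 + 103) · 12.5 = $1600.

Producer surplus falls by $1600 thousand.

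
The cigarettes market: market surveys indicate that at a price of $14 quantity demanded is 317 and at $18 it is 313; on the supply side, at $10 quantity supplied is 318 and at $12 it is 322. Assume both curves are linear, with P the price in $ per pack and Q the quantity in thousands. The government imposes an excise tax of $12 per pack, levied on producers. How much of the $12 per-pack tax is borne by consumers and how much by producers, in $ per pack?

Consumers bear $8 per pack; producers bear $4 per pack.

Demand slope: (313 − 317)/(18 − 14) = -1, so Qd = 331 − P.
Supply slope: (322 − 318)/(12 − 10) = 2, so Qs = 2P + 298.
Without the tax, 331 − P = 2P + 298 gives 3P = 33, so P* = $11 and Q* = 320.
With the tax collected from producers, supply shifts: Qs = 2(P − 12) + 298.
Solving gives Q = 312 with consumers paying $19 and producers receiving $7 (the $12 wedge).
Burden on consumers: $8; on producers: $4. (They sum to $12.)
The less price-elastic side of the market bears the larger share of a per-unit tax.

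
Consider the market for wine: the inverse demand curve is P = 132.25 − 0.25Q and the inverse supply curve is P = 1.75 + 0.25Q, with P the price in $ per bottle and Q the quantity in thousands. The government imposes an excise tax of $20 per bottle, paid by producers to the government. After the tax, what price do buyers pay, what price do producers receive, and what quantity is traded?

Buyers pay $77; producers receive $57; quantity = 221.

Rewrite in direct form: Qd = 529 − 4P and Qs = 4P − 7.
Before the tax: set 529 − 4P = 4P − 7 → P* = $67, Q* = 261.
With the tax collected from producers, supply shifts: Qs = 4(P − 20) − 7.
Solving gives Q = 221 with buyers paying $77 and producers receiving $57 (the $20 wedge).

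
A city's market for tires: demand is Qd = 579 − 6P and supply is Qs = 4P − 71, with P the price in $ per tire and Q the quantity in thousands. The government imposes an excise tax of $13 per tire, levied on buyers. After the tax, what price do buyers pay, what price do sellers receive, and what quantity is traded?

Without the tax, 579 − 6P = 4P − 71 gives 10P = 650, so P* = $65 and Q* = 189.
With the tax collected from buyers, demand (in seller-price terms) shifts: Qd = 579 − 6(P + 13).
Solving gives Q = 157.8 with buyers paying $70.2 and sellers receiving $57.2 (the $13 wedge).

Buyers pay $70.2; sellers receive $57.2; quantity = 157.8.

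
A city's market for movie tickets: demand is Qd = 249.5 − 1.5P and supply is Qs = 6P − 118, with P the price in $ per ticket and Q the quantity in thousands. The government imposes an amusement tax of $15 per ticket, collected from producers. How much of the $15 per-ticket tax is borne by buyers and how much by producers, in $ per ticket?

Before the tax: set 249.5 − 1.5P = 6P − 118 → P* = $49, Q* = 176.
With the tax collected from producers, supply shifts: Qs = 6(P − 15) − 118.
Solving gives Q = 158 with buyers paying $61 and producers receiving $46 (the $15 wedge).
Burden on buyers: $12; on producers: $3. (They sum to $15.)
The less price-elastic side of the market bears the larger share of a per-unit tax.

Buyers bear $12 per ticket; producers bear $3 per ticket.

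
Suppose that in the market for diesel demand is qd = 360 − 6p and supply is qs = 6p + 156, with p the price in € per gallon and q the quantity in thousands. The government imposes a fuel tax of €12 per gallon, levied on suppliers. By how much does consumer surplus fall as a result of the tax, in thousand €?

Without the tax, 360 − 6p = 6p + 156 gives 12p = 204, so p* = €17 and q* = 258.
With the tax collected from suppliers, supply shifts: qs = 6(p − 12) + 156.
Solving gives q = 222 with buyers paying €23 and suppliers receiving €11 (the €12 wedge).
ΔCS is the trapezoid between Q = 222 and Q = 258 of height €6: ½ · (258 + 222) · 6 = €1440.

Consumer surplus falls by €1440 thousand.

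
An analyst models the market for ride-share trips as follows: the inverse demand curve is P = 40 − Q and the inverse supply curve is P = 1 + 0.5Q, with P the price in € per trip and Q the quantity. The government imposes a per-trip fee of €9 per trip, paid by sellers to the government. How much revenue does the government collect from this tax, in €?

Tax revenue = €180.

Rewrite in direct form: Qd = 40 − P and Qs = 2P − 2.
Without the tax, 40 − P = 2P − 2 gives 3P = 42, so P* = €14 and Q* = 26.
With the tax collected from sellers, supply shifts: Qs = 2(P − 9) − 2.
Solving gives Q = 20 with consumers paying €20 and sellers receiving €11 (the €9 wedge).
Revenue = t · Q = 9 · 20 = €180.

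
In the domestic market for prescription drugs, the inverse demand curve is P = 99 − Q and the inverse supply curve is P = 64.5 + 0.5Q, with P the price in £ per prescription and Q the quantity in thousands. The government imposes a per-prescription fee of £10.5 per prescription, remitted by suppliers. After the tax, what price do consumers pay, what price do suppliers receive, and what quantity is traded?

Consumers pay £83; suppliers receive £72.5; quantity = 16.

Rewrite in direct form: Qd = 99 − P and Qs = 2P − 129.
Before the tax: set 99 − P = 2P − 129 → P* = £76, Q* = 23.
With the tax collected from suppliers, supply shifts: Qs = 2(P − 10.5) − 129.
Solving gives Q = 16 with consumers paying £83 and suppliers receiving £72.5 (the £10.5 wedge).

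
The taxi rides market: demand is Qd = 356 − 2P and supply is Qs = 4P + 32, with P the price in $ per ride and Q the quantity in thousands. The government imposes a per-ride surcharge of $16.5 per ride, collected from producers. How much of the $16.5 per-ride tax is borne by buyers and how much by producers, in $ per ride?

Before the tax: set 356 − 2P = 4P + 32 → P* = $54, Q* = 248.
With the tax collected from producers, supply shifts: Qs = 4(P − 16.5) + 32.
Solving gives Q = 226 with buyers paying $65 and producers receiving $48.5 (the $16.5 wedge).
Burden on buyers: $11; on producers: $5.5. (They sum to $16.5.)

Buyers bear $11 per ride; producers bear $5.5 per ride.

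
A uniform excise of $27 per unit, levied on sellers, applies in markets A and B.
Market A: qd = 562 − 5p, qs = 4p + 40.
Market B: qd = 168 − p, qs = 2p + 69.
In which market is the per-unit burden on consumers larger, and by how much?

Market B, by $6.

Market A: pre-tax p* = $58, q* = 272; post-tax q = 212; per-unit burden on consumers = $12.
Market B: pre-tax p* = $33, q* = 135; post-tax q = 117; per-unit burden on consumers = $18.
Difference: $12 vs $18 → market B is larger by $6.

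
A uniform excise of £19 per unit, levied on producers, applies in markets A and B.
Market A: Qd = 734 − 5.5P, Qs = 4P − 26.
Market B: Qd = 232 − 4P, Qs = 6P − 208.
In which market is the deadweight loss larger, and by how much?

Market B, by £15.2.

Market A: pre-tax P* = £80, Q* = 294; post-tax Q = 250; deadweight loss = £418.
Market B: pre-tax P* = £44, Q* = 56; post-tax Q = 10.4; deadweight loss = £433.2.
Difference: £418 vs £433.2 → market B is larger by £15.2.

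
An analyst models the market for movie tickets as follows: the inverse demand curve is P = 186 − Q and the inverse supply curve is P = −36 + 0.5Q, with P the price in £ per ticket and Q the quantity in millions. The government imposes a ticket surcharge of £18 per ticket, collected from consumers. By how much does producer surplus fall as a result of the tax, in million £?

Inverting to Q(P) form: Qd = 186 − P; Qs = 2P + 72.
Without the tax, 186 − P = 2P + 72 gives 3P = 114, so P* = £38 and Q* = 148.
With the tax collected from consumers, demand (in seller-price terms) shifts: Qd = 186 − (P + 18).
Solving gives Q = 136 with consumers paying £50 and suppliers receiving £32 (the £18 wedge).
ΔPS is the trapezoid between Q = 136 and Q = 148 of height £6: ½ · (148 + 136) · 6 = £852.

Producer surplus falls by £852 million.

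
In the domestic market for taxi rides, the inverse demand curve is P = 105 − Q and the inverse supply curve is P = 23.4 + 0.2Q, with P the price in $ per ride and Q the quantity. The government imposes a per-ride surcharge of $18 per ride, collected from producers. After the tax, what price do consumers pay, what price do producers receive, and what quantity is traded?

Inverting to Q(P) form: Qd = 105 − P; Qs = 5P − 117.
Before the tax: set 105 − P = 5P − 117 → P* = $37, Q* = 68.
With the tax collected from producers, supply shifts: Qs = 5(P − 18) − 117.
Solving gives Q = 53 with consumers paying $52 and producers receiving $34 (the $18 wedge).

Consumers pay $52; producers receive $34; quantity = 53.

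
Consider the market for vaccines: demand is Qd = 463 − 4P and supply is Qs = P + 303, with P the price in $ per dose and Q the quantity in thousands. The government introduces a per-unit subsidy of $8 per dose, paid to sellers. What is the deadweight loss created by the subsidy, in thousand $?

Before the subsidy: set 463 − 4P = P + 303 → P* = $32, Q* = 335.
With a per-unit subsidy paid to sellers, each receives P + 8 per unit sold, so supply becomes Qs = (P + 8) + 303.
Solving gives Q = 341.4 with consumers paying $30.4 and sellers receiving $38.4 (the $8 wedge).
Quantity rises by |ΔQ| = |335 − 341.4| = 6.4.
DWL = ½ · t · |ΔQ| = ½ · 8 · 6.4 = $25.6.

Deadweight loss = $25.6 thousand.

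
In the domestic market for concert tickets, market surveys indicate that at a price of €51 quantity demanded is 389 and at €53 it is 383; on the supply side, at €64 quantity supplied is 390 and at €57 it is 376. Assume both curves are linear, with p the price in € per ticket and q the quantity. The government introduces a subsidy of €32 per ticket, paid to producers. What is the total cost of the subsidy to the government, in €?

Government outlay = €13196.8.

Demand slope: (383 − 389)/(53 − 51) = -3, so qd = 542 − 3p.
Supply slope: (376 − 390)/(57 − 64) = 2, so qs = 2p + 262.
Before the subsidy: set 542 − 3p = 2p + 262 → p* = €56, q* = 374.
With a per-unit subsidy paid to producers, each receives p + 32 per unit sold, so supply becomes qs = 2(p + 32) + 262.
New equilibrium: buyers pay €43.2, producers receive €75.2, q = 412.4. (Wedge: pb − ps = −32.)
Outlay = t · Q = 32 · 412.4 = €13196.8.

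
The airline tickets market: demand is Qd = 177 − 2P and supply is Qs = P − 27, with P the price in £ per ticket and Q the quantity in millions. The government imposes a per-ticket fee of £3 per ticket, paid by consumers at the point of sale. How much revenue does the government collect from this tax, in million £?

Tax revenue = £117 million.

Without the tax, 177 − 2P = P − 27 gives 3P = 204, so P* = £68 and Q* = 41.
With the tax collected from consumers, demand (in seller-price terms) shifts: Qd = 177 − 2(P + 3).
Solving gives Q = 39 with consumers paying £69 and suppliers receiving £66 (the £3 wedge).
Revenue = t · Q = 3 · 39 = £117.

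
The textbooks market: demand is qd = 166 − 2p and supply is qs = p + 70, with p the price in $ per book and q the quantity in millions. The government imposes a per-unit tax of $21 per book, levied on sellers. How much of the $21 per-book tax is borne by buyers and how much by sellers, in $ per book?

Before the tax: set 166 − 2p = p + 70 → p* = $32, q* = 102.
With the tax collected from sellers, supply shifts: qs = (p − 21) + 70.
Solving gives q = 88 with buyers paying $39 and sellers receiving $18 (the $21 wedge).
Burden on buyers: $7; on sellers: $14. (They sum to $21.)

Buyers bear $7 per book; sellers bear $14 per book.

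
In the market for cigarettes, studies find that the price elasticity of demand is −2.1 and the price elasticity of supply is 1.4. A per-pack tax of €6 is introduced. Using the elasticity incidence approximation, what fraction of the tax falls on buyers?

Buyers' share ≈ 0.4.

Incidence ratio: buyers' share ≈ εs / (εs + |εd|) = 1.4 / (1.4 + 2.1) = 0.4.
Supply is the less elastic side, so buyers bear the smaller share.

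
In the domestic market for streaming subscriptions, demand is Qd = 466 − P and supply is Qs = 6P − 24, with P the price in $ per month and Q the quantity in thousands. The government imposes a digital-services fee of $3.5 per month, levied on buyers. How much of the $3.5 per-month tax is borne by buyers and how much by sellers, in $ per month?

Buyers bear $3 per month; sellers bear $0.5 per month.

Without the tax, 466 − P = 6P − 24 gives 7P = 490, so P* = $70 and Q* = 396.
With the tax collected from buyers, demand (in seller-price terms) shifts: Qd = 466 − (P + 3.5).
New equilibrium: buyers pay $73, sellers receive $69.5, Q = 393. (Wedge: Pb − Ps = 3.5.)
Burden on buyers: $3; on sellers: $0.5. (They sum to $3.5.)
The less price-elastic side of the market bears the larger share of a per-unit tax.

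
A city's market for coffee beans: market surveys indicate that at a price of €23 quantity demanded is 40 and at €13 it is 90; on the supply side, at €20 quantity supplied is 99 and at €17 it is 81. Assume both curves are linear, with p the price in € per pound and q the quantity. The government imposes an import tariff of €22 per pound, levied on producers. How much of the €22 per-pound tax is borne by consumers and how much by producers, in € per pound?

Consumers bear €12 per pound; producers bear €10 per pound.

Demand slope: (90 − 40)/(13 − 23) = -5, so qd = 155 − 5p.
Supply slope: (81 − 99)/(17 − 20) = 6, so qs = 6p − 21.
Without the tax, 155 − 5p = 6p − 21 gives 11p = 176, so p* = €16 and q* = 75.
With the tax collected from producers, supply shifts: qs = 6(p − 22) − 21.
Solving gives q = 15 with consumers paying €28 and producers receiving €6 (the €22 wedge).
Burden on consumers: €12; on producers: €10. (They sum to €22.)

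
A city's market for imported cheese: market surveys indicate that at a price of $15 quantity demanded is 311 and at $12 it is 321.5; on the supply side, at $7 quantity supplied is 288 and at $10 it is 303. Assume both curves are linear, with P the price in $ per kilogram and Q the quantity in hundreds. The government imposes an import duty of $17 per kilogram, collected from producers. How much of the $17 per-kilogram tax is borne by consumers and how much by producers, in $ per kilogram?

Consumers bear $10 per kilogram; producers bear $7 per kilogram.

Demand slope: (321.5 − 311)/(12 − 15) = -3.5, so Qd = 363.5 − 3.5P.
Supply slope: (303 − 288)/(10 − 7) = 5, so Qs = 5P + 253.
Without the tax, 363.5 − 3.5P = 5P + 253 gives 8.5P = 110.5, so P* = $13 and Q* = 318.
With the tax collected from producers, supply shifts: Qs = 5(P − 17) + 253.
Solving gives Q = 283 with consumers paying $23 and producers receiving $6 (the $17 wedge).
Burden on consumers: $10; on producers: $7. (They sum to $17.)
The less price-elastic side of the market bears the larger share of a per-unit tax.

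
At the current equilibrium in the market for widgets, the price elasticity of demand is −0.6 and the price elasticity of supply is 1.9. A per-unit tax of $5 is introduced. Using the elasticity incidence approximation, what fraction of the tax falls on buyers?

Incidence ratio: buyers' share ≈ εs / (εs + |εd|) = 1.9 / (1.9 + 0.6) = 0.76.
Supply is the more elastic side, so buyers bear the larger share.

Buyers' share ≈ 0.76.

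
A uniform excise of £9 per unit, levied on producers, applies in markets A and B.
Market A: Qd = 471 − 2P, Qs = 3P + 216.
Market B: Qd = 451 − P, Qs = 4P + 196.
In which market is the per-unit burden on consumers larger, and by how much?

Market B, by £1.8.

Market A: pre-tax P* = £51, Q* = 369; post-tax Q = 358.2; per-unit burden on consumers = £5.4.
Market B: pre-tax P* = £51, Q* = 400; post-tax Q = 392.8; per-unit burden on consumers = £7.2.
Difference: £5.4 vs £7.2 → market B is larger by £1.8.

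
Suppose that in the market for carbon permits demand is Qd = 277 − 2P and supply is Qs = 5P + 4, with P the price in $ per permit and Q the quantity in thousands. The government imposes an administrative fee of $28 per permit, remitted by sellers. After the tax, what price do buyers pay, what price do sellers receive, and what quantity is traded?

Without the tax, 277 − 2P = 5P + 4 gives 7P = 273, so P* = $39 and Q* = 199.
With the tax collected from sellers, supply shifts: Qs = 5(P − 28) + 4.
Solving gives Q = 159 with buyers paying $59 and sellers receiving $31 (the $28 wedge).

Buyers pay $59; sellers receive $31; quantity = 159.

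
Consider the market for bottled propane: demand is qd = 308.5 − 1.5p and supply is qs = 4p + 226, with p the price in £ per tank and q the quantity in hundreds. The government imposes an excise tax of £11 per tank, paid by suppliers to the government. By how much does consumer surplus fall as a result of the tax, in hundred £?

Consumer surplus falls by £2240 hundred.

Without the tax, 308.5 − 1.5p = 4p + 226 gives 5.5p = 82.5, so p* = £15 and q* = 286.
With the tax collected from suppliers, supply shifts: qs = 4(p − 11) + 226.
Solving gives q = 274 with consumers paying £23 and suppliers receiving £12 (the £11 wedge).
ΔCS is the trapezoid between Q = 274 and Q = 286 of height £8: ½ · (286 + 274) · 8 = £2240.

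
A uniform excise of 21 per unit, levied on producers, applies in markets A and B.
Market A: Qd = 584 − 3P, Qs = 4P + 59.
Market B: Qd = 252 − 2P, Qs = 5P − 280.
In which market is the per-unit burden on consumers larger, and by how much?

Market A: pre-tax P* = 75, Q* = 359; post-tax Q = 323; per-unit burden on consumers = 12.
Market B: pre-tax P* = 76, Q* = 100; post-tax Q = 70; per-unit burden on consumers = 15.
Difference: 12 vs 15 → market B is larger by 3.

Market B, by 3.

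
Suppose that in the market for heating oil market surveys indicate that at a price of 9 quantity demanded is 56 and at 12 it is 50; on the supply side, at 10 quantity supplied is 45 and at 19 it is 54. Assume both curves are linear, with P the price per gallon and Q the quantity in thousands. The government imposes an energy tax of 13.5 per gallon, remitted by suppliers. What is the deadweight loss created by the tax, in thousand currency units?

Deadweight loss = 60.75 thousand.

Demand slope: (50 − 56)/(12 − 9) = -2, so Qd = 74 − 2P.
Supply slope: (54 − 45)/(19 − 10) = 1, so Qs = P + 35.
Before the tax: set 74 − 2P = P + 35 → P* = 13, Q* = 48.
With the tax collected from suppliers, supply shifts: Qs = (P − 13.5) + 35.
Solving gives Q = 39 with consumers paying 17.5 and suppliers receiving 4 (the 13.5 wedge).
Quantity falls by |ΔQ| = |48 − 39| = 9.
DWL = ½ · t · |ΔQ| = ½ · 13.5 · 9 = 60.75.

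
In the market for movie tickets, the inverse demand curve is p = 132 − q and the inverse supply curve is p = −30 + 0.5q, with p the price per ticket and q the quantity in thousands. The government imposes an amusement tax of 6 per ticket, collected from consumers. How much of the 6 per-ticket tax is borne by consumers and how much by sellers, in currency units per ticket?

Consumers bear 4 per ticket; sellers bear 2 per ticket.

Rewrite in direct form: qd = 132 − p and qs = 2p + 60.
Without the tax, 132 − p = 2p + 60 gives 3p = 72, so p* = 24 and q* = 108.
With the tax collected from consumers, demand (in seller-price terms) shifts: qd = 132 − (p + 6).
New equilibrium: consumers pay 28, sellers receive 22, q = 104. (Wedge: pb − ps = 6.)
Burden on consumers: 4; on sellers: 2. (They sum to 6.)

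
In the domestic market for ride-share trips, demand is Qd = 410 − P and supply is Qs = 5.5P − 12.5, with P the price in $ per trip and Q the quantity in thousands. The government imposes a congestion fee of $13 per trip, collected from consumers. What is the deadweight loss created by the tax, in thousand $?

Before the tax: set 410 − P = 5.5P − 12.5 → P* = $65, Q* = 345.
With the tax collected from consumers, demand (in seller-price terms) shifts: Qd = 410 − (P + 13).
Solving gives Q = 334 with consumers paying $76 and suppliers receiving $63 (the $13 wedge).
Quantity falls by |ΔQ| = |345 − 334| = 11.
DWL = ½ · t · |ΔQ| = ½ · 13 · 11 = $71.5.

Deadweight loss = $71.5 thousand.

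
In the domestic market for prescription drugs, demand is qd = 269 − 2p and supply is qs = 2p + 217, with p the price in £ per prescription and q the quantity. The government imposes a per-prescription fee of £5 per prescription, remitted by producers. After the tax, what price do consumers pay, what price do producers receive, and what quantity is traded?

Without the tax, 269 − 2p = 2p + 217 gives 4p = 52, so p* = £13 and q* = 243.
With the tax collected from producers, supply shifts: qs = 2(p − 5) + 217.
Solving gives q = 238 with consumers paying £15.5 and producers receiving £10.5 (the £5 wedge).
The less price-elastic side of the market bears the larger share of a per-unit tax.

Consumers pay £15.5; producers receive £10.5; quantity = 238.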